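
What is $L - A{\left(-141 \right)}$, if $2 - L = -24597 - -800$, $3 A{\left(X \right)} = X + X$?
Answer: $23893$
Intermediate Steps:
$A{\left(X \right)} = \frac{2 X}{3}$ ($A{\left(X \right)} = \frac{X + X}{3} = \frac{2 X}{3}$)
$L = 23799$ ($L = 2 - \left(-24597 - -800\right) = 2 - \left(-24597 + 800\right) = 2 - -23797 = 2 + 23797 = 23799$)
$L - A{\left(-141 \right)} = 23799 - \frac{2}{3} \left(-141\right) = 23799 - -94 = 23799 + 94 = 23893$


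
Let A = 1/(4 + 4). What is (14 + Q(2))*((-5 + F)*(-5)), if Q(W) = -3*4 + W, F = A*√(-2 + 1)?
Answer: 100 - 5*I/2 ≈ 100.0 - 2.5*I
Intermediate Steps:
A = ⅛ (A = 1/8 = ⅛ ≈ 0.12500)
F = I/8 (F = √(-2 + 1)/8 = √(-1)/8 = I/8 ≈ 0.125*I)
Q(W) = -12 + W
(14 + Q(2))*((-5 + F)*(-5)) = (14 + (-12 + 2))*((-5 + I/8)*(-5)) = (14 - 10)*(25 - 5*I/8) = 4*(25 - 5*I/8) = 100 - 5*I/2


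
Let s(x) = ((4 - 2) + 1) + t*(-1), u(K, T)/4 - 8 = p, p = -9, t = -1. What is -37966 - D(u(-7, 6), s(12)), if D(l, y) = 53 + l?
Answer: -38015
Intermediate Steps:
u(K, T) = -4 (u(K, T) = 32 + 4*(-9) = 32 - 36 = -4)
s(x) = 4 (s(x) = ((4 - 2) + 1) - 1*(-1) = (2 + 1) + 1 = 3 + 1 = 4)
-37966 - D(u(-7, 6), s(12)) = -37966 - (53 - 4) = -37966 - 1*49 = -37966 - 49 = -38015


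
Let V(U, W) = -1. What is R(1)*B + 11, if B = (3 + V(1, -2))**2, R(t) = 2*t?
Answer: 19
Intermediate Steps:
B = 4 (B = (3 - 1)**2 = 2**2 = 4)
R(1)*B + 11 = (2*1)*4 + 11 = 2*4 + 11 = 8 + 11 = 19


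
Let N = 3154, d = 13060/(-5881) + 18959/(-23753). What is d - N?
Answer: -441008365581/139691393 ≈ -3157.0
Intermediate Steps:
d = -421712059/139691393 (d = 13060*(-1/5881) + 18959*(-1/23753) = -13060/5881 - 18959/23753 = -421712059/139691393 ≈ -3.0189)
d - N = -421712059/139691393 - 1*3154 = -421712059/139691393 - 3154 = -441008365581/139691393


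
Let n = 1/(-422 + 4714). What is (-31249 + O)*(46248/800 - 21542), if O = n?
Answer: 288147475212233/429200 ≈ 6.7136e+8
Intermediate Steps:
n = 1/4292 ≈ 0.00023299
O = 1/4292 ≈ 0.00023299
(-31249 + O)*(46248/800 - 21542) = (-31249 + 1/4292)*(46248/800 - 21542) = -134120707*(46248*(1/800) - 21542)/4292 = -134120707*(5781/100 - 21542)/4292 = -134120707/4292*(-2148419/100) = 288147475212233/429200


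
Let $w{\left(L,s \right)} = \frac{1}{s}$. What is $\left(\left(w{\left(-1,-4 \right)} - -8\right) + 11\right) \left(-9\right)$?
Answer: $- \frac{675}{4} \approx -168.75$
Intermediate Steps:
$\left(\left(w{\left(-1,-4 \right)} - -8\right) + 11\right) \left(-9\right) = \left(\left(\frac{1}{-4} - -8\right) + 11\right) \left(-9\right) = \left(\left(- \frac{1}{4} + 8\right) + 11\right) \left(-9\right) = \left(\frac{31}{4} + 11\right) \left(-9\right) = \frac{75}{4} \left(-9\right) = - \frac{675}{4}$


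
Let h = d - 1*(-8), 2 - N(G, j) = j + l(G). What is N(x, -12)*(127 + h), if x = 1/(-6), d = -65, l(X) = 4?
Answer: 700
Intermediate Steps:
x = -1/6 ≈ -0.16667
N(G, j) = -2 - j (N(G, j) = 2 - (j + 4) = 2 - (4 + j) = 2 + (-4 - j) = -2 - j)
h = -57 (h = -65 - 1*(-8) = -65 + 8 = -57)
N(x, -12)*(127 + h) = (-2 - 1*(-12))*(127 - 57) = (-2 + 12)*70 = 10*70 = 700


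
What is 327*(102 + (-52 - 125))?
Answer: -24525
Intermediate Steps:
327*(102 + (-52 - 125)) = 327*(102 - 177) = 327*(-75) = -24525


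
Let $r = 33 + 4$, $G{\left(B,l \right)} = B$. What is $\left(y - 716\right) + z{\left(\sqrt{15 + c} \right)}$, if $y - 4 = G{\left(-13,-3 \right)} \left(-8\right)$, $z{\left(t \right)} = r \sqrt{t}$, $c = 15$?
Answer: $-608 + 37 \sqrt[4]{30} \approx -521.41$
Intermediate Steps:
$r = 37$
$z{\left(t \right)} = 37 \sqrt{t}$
$y = 108$ ($y = 4 - -104 = 4 + 104 = 108$)
$\left(y - 716\right) + z{\left(\sqrt{15 + c} \right)} = \left(108 - 716\right) + 37 \sqrt{\sqrt{15 + 15}} = \left(108 - 716\right) + 37 \sqrt{\sqrt{30}} = -608 + 37 \sqrt[4]{30}$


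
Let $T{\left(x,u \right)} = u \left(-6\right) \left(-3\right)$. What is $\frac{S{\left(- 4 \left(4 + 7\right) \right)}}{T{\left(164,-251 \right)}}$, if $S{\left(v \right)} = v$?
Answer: $\frac{22}{2259} \approx 0.0097388$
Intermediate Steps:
$T{\left(x,u \right)} = 18 u$ ($T{\left(x,u \right)} = - 6 u \left(-3\right) = 18 u$)
$\frac{S{\left(- 4 \left(4 + 7\right) \right)}}{T{\left(164,-251 \right)}} = \frac{\left(-4\right) \left(4 + 7\right)}{18 \left(-251\right)} = \frac{\left(-4\right) 11}{-4518} = \left(-44\right) \left(- \frac{1}{4518}\right) = \frac{22}{2259}$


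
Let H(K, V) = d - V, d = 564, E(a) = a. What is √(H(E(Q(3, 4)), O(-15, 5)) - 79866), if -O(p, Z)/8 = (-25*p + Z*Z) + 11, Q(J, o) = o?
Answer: 3*I*√8446 ≈ 275.71*I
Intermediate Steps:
O(p, Z) = -88 - 8*Z² + 200*p (O(p, Z) = -8*((-25*p + Z*Z) + 11) = -8*((-25*p + Z²) + 11) = -8*((Z² - 25*p) + 11) = -8*(11 + Z² - 25*p) = -88 - 8*Z² + 200*p)
H(K, V) = 564 - V
√(H(E(Q(3, 4)), O(-15, 5)) - 79866) = √((564 - (-88 - 8*5² + 200*(-15))) - 79866) = √((564 - (-88 - 8*25 - 3000)) - 79866) = √((564 - (-88 - 200 - 3000)) - 79866) = √((564 - 1*(-3288)) - 79866) = √((564 + 3288) - 79866) = √(3852 - 79866) = √(-76014) = 3*I*√8446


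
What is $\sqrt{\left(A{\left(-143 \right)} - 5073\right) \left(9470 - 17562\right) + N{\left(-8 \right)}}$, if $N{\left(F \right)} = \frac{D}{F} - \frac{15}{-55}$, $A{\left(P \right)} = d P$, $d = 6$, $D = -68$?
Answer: $\frac{\sqrt{23228931814}}{22} \approx 6927.7$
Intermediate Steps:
$A{\left(P \right)} = 6 P$
$N{\left(F \right)} = \frac{3}{11} - \frac{68}{F}$ ($N{\left(F \right)} = - \frac{68}{F} - \frac{15}{-55} = - \frac{68}{F} - - \frac{3}{11} = - \frac{68}{F} + \frac{3}{11} = \frac{3}{11} - \frac{68}{F}$)
$\sqrt{\left(A{\left(-143 \right)} - 5073\right) \left(9470 - 17562\right) + N{\left(-8 \right)}} = \sqrt{\left(6 \left(-143\right) - 5073\right) \left(9470 - 17562\right) - \left(- \frac{3}{11} + \frac{68}{-8}\right)} = \sqrt{\left(-858 - 5073\right) \left(-8092\right) + \left(\frac{3}{11} - - \frac{17}{2}\right)} = \sqrt{\left(-5931\right) \left(-8092\right) + \left(\frac{3}{11} + \frac{17}{2}\right)} = \sqrt{47993652 + \frac{193}{22}} = \sqrt{\frac{1055860537}{22}} = \frac{\sqrt{23228931814}}{22}$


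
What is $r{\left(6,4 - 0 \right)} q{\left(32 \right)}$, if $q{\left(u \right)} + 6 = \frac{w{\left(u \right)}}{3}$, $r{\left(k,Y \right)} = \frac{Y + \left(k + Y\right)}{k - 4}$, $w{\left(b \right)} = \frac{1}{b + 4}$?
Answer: $- \frac{4529}{108} \approx -41.935$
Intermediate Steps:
$w{\left(b \right)} = \frac{1}{4 + b}$
$r{\left(k,Y \right)} = \frac{k + 2 Y}{-4 + k}$ ($r{\left(k,Y \right)} = \frac{Y + \left(Y + k\right)}{-4 + k} = \frac{k + 2 Y}{-4 + k}$)
$q{\left(u \right)} = -6 + \frac{1}{3 \left(4 + u\right)}$ ($q{\left(u \right)} = -6 + \frac{1}{\left(4 + u\right) 3} = -6 + \frac{1}{4 + u} \frac{1}{3} = -6 + \frac{1}{3 \left(4 + u\right)}$)
$r{\left(6,4 - 0 \right)} q{\left(32 \right)} = \frac{6 + 2 \left(4 - 0\right)}{-4 + 6} \frac{-71 - 576}{3 \left(4 + 32\right)} = \frac{6 + 2 \left(4 + 0\right)}{2} \frac{-71 - 576}{3 \cdot 36} = \frac{6 + 2 \cdot 4}{2} \cdot \frac{1}{3} \cdot \frac{1}{36} \left(-647\right) = \frac{6 + 8}{2} \left(- \frac{647}{108}\right) = \frac{1}{2} \cdot 14 \left(- \frac{647}{108}\right) = 7 \left(- \frac{647}{108}\right) = - \frac{4529}{108}$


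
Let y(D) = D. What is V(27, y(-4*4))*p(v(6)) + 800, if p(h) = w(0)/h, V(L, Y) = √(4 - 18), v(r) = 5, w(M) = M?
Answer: 800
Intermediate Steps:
V(L, Y) = I*√14 (V(L, Y) = √(-14) = I*√14)
p(h) = 0 (p(h) = 0/h = 0)
V(27, y(-4*4))*p(v(6)) + 800 = (I*√14)*0 + 800 = 0 + 800 = 800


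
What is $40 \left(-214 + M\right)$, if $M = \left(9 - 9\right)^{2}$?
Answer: $-8560$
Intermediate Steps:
$M = 0$ ($M = 0^{2} = 0$)
$40 \left(-214 + M\right) = 40 \left(-214 + 0\right) = 40 \left(-214\right) = -8560$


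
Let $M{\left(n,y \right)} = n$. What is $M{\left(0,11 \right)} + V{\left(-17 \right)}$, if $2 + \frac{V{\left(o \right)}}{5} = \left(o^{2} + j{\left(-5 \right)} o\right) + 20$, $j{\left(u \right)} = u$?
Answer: $1960$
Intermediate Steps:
$V{\left(o \right)} = 90 - 25 o + 5 o^{2}$ ($V{\left(o \right)} = -10 + 5 \left(\left(o^{2} - 5 o\right) + 20\right) = -10 + 5 \left(20 + o^{2} - 5 o\right) = -10 + \left(100 - 25 o + 5 o^{2}\right) = 90 - 25 o + 5 o^{2}$)
$M{\left(0,11 \right)} + V{\left(-17 \right)} = 0 + \left(90 - -425 + 5 \left(-17\right)^{2}\right) = 0 + \left(90 + 425 + 5 \cdot 289\right) = 0 + \left(90 + 425 + 1445\right) = 0 + 1960 = 1960$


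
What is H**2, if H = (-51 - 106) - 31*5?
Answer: 97344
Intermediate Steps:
H = -312 (H = -157 - 155 = -312)
H**2 = (-312)**2 = 97344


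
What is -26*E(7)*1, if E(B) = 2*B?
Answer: -364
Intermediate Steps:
-26*E(7)*1 = -52*7*1 = -26*14*1 = -364*1 = -364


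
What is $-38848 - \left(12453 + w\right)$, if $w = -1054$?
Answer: $-50247$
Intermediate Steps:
$-38848 - \left(12453 + w\right) = -38848 - 11399 = -50247$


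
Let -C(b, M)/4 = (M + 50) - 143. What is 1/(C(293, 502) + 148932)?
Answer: 1/147296 ≈ 6.7891e-6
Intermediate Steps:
C(b, M) = 372 - 4*M (C(b, M) = -4*((M + 50) - 143) = -4*((50 + M) - 143) = -4*(-93 + M) = 372 - 4*M)
1/(C(293, 502) + 148932) = 1/((372 - 4*502) + 148932) = 1/((372 - 2008) + 148932) = 1/(-1636 + 148932) = 1/147296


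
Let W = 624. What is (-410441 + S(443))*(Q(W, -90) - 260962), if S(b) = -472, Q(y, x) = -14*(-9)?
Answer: 107180903268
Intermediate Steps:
Q(y, x) = 126
(-410441 + S(443))*(Q(W, -90) - 260962) = (-410441 - 472)*(126 - 260962) = -410913*(-260836) = 107180903268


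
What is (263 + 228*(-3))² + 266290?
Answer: 443531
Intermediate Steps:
(263 + 228*(-3))² + 266290 = (263 - 684)² + 266290 = (-421)² + 266290 = 177241 + 266290 = 443531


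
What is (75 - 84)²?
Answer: 81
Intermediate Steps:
(75 - 84)² = (-9)² = 81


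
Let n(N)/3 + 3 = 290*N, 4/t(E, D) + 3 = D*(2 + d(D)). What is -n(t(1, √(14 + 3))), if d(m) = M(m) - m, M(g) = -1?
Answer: 73047/383 + 3480*√17/383 ≈ 228.19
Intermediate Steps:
d(m) = -1 - m
t(E, D) = 4/(-3 + D*(1 - D)) (t(E, D) = 4/(-3 + D*(2 + (-1 - D))) = 4/(-3 + D*(1 - D)))
n(N) = -9 + 870*N (n(N) = -9 + 3*(290*N) = -9 + 870*N)
-n(t(1, √(14 + 3))) = -(-9 + 870*(-4/(3 + (√(14 + 3))² - √(14 + 3)))) = -(-9 + 870*(-4/(3 + (√17)² - √17))) = -(-9 + 870*(-4/(3 + 17 - √17))) = -(-9 + 870*(-4/(20 - √17))) = -(-9 - 3480/(20 - √17)) = 9 + 3480/(20 - √17)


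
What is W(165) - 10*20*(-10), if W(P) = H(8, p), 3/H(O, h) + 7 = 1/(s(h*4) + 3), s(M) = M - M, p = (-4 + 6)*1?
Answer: 39991/20 ≈ 1999.6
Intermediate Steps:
p = 2 (p = 2*1 = 2)
s(M) = 0
H(O, h) = -9/20 (H(O, h) = 3/(-7 + 1/(0 + 3)) = 3/(-7 + 1/3) = 3/(-20/3) = 3*(-3/20) = -9/20)
W(P) = -9/20
W(165) - 10*20*(-10) = -9/20 - 10*20*(-10) = -9/20 - 200*(-10) = -9/20 + 2000 = 39991/20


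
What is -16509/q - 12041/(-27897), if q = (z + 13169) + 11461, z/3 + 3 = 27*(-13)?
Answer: -58923095/219158832 ≈ -0.26886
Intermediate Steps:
z = -1062 (z = -9 + 3*(27*(-13)) = -9 + 3*(-351) = -9 - 1053 = -1062)
q = 23568 (q = (-1062 + 13169) + 11461 = 12107 + 11461 = 23568)
-16509/q - 12041/(-27897) = -16509/23568 - 12041/(-27897) = -16509*1/23568 - 12041*(-1/27897) = -5503/7856 + 12041/27897 = -58923095/219158832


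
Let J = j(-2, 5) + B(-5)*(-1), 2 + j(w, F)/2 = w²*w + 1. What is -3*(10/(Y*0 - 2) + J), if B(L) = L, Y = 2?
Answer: 54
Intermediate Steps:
j(w, F) = -2 + 2*w³ (j(w, F) = -4 + 2*(w²*w + 1) = -4 + 2*(w³ + 1) = -4 + 2*(1 + w³) = -4 + (2 + 2*w³) = -2 + 2*w³)
J = -13 (J = (-2 + 2*(-2)³) - 5*(-1) = (-2 + 2*(-8)) + 5 = (-2 - 16) + 5 = -18 + 5 = -13)
-3*(10/(Y*0 - 2) + J) = -3*(10/(2*0 - 2) - 13) = -3*(10/(0 - 2) - 13) = -3*(10/(-2) - 13) = -3*(10*(-½) - 13) = -3*(-5 - 13) = -3*(-18) = 54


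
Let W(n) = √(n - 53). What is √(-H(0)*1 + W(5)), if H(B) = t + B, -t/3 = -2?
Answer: √(-6 + 4*I*√3) ≈ 1.258 + 2.7536*I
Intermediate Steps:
t = 6 (t = -3*(-2) = 6)
H(B) = 6 + B
W(n) = √(-53 + n)
√(-H(0)*1 + W(5)) = √(-(6 + 0)*1 + √(-53 + 5)) = √(-1*6*1 + √(-48)) = √(-6*1 + 4*I*√3) = √(-6 + 4*I*√3)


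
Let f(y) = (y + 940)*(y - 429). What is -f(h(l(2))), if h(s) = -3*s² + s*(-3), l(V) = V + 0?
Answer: 412134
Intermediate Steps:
l(V) = V
h(s) = -3*s - 3*s² (h(s) = -3*s² - 3*s = -3*s - 3*s²)
f(y) = (-429 + y)*(940 + y) (f(y) = (940 + y)*(-429 + y) = (-429 + y)*(940 + y))
-f(h(l(2))) = -(-403260 + (-3*2*(1 + 2))² + 511*(-3*2*(1 + 2))) = -(-403260 + (-3*2*3)² + 511*(-3*2*3)) = -(-403260 + (-18)² + 511*(-18)) = -(-403260 + 324 - 9198) = -1*(-412134) = 412134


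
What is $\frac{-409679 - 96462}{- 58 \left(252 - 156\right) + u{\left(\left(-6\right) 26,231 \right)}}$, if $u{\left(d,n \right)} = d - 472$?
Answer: $\frac{506141}{6196} \approx 81.688$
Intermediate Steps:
$u{\left(d,n \right)} = -472 + d$
$\frac{-409679 - 96462}{- 58 \left(252 - 156\right) + u{\left(\left(-6\right) 26,231 \right)}} = \frac{-409679 - 96462}{- 58 \left(252 - 156\right) - 628} = - \frac{506141}{\left(-58\right) 96 - 628} = - \frac{506141}{-5568 - 628} = - \frac{506141}{-6196} = \left(-506141\right) \left(- \frac{1}{6196}\right) = \frac{506141}{6196}$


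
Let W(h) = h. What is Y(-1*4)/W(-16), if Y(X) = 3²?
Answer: -9/16 ≈ -0.56250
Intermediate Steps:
Y(X) = 9
Y(-1*4)/W(-16) = 9/(-16) = 9*(-1/16) = -9/16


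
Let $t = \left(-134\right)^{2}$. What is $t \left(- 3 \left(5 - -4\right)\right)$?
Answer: $-484812$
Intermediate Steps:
$t = 17956$
$t \left(- 3 \left(5 - -4\right)\right) = 17956 \left(- 3 \left(5 - -4\right)\right) = 17956 \left(- 3 \left(5 + 4\right)\right) = 17956 \left(\left(-3\right) 9\right) = 17956 \left(-27\right) = -484812$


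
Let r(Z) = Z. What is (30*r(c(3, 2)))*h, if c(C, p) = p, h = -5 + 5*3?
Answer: 600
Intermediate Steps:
h = 10 (h = -5 + 15 = 10)
(30*r(c(3, 2)))*h = (30*2)*10 = 60*10 = 600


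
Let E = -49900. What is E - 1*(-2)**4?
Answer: -49916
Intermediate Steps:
E - 1*(-2)**4 = -49900 - 1*(-2)**4 = -49900 - 1*16 = -49900 - 16 = -49916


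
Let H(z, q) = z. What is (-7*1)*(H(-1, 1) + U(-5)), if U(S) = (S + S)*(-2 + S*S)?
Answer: 1617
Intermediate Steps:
U(S) = 2*S*(-2 + S²) (U(S) = (2*S)*(-2 + S²) = 2*S*(-2 + S²))
(-7*1)*(H(-1, 1) + U(-5)) = (-7*1)*(-1 + 2*(-5)*(-2 + (-5)²)) = -7*(-1 + 2*(-5)*(-2 + 25)) = -7*(-1 + 2*(-5)*23) = -7*(-1 - 230) = -7*(-231) = 1617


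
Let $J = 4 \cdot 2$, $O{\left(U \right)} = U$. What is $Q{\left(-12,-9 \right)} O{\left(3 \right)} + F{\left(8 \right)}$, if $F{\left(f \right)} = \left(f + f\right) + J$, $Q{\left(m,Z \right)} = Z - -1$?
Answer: $0$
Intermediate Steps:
$Q{\left(m,Z \right)} = 1 + Z$ ($Q{\left(m,Z \right)} = Z + 1 = 1 + Z$)
$J = 8$
$F{\left(f \right)} = 8 + 2 f$ ($F{\left(f \right)} = \left(f + f\right) + 8 = 2 f + 8 = 8 + 2 f$)
$Q{\left(-12,-9 \right)} O{\left(3 \right)} + F{\left(8 \right)} = \left(1 - 9\right) 3 + \left(8 + 2 \cdot 8\right) = \left(-8\right) 3 + \left(8 + 16\right) = -24 + 24 = 0$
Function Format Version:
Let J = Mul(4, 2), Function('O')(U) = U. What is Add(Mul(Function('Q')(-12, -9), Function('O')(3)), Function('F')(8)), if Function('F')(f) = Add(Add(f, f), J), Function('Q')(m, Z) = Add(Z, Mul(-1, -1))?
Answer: 0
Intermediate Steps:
Function('Q')(m, Z) = Add(1, Z) (Function('Q')(m, Z) = Add(Z, 1) = Add(1, Z))
J = 8
Function('F')(f) = Add(8, Mul(2, f)) (Function('F')(f) = Add(Add(f, f), 8) = Add(Mul(2, f), 8) = Add(8, Mul(2, f)))
Add(Mul(Function('Q')(-12, -9), Function('O')(3)), Function('F')(8)) = Add(Mul(Add(1, -9), 3), Add(8, Mul(2, 8))) = Add(Mul(-8, 3), Add(8, 16)) = Add(-24, 24) = 0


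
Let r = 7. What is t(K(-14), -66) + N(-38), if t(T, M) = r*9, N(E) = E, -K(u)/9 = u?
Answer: 25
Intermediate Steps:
K(u) = -9*u
t(T, M) = 63 (t(T, M) = 7*9 = 63)
t(K(-14), -66) + N(-38) = 63 - 38 = 25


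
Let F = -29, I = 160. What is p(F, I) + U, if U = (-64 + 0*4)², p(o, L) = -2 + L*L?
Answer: 29694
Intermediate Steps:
p(o, L) = -2 + L²
U = 4096 (U = (-64 + 0)² = (-64)² = 4096)
p(F, I) + U = (-2 + 160²) + 4096 = (-2 + 25600) + 4096 = 25598 + 4096 = 29694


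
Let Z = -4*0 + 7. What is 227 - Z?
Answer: 220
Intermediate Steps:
Z = 7 (Z = 0 + 7 = 7)
227 - Z = 227 - 1*7 = 227 - 7 = 220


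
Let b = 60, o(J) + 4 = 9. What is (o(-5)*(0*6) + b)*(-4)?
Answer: -240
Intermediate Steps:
o(J) = 5 (o(J) = -4 + 9 = 5)
(o(-5)*(0*6) + b)*(-4) = (5*(0*6) + 60)*(-4) = (5*0 + 60)*(-4) = (0 + 60)*(-4) = 60*(-4) = -240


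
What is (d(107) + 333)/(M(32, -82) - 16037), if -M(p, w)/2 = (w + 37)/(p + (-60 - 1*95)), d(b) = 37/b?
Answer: -1462388/70357529 ≈ -0.020785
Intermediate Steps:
M(p, w) = -2*(37 + w)/(-155 + p) (M(p, w) = -2*(w + 37)/(p + (-60 - 1*95)) = -2*(37 + w)/(p + (-60 - 95)) = -2*(37 + w)/(p - 155) = -2*(37 + w)/(-155 + p))
(d(107) + 333)/(M(32, -82) - 16037) = (37/107 + 333)/(2*(-37 - 1*(-82))/(-155 + 32) - 16037) = (37*(1/107) + 333)/(2*(-37 + 82)/(-123) - 16037) = (37/107 + 333)/(2*(-1/123)*45 - 16037) = 35668/(107*(-30/41 - 16037)) = 35668/(107*(-657547/41)) = (35668/107)*(-41/657547) = -1462388/70357529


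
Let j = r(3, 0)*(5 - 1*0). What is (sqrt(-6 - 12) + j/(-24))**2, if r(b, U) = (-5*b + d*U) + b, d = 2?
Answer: -47/4 + 15*I*sqrt(2) ≈ -11.75 + 21.213*I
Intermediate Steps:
r(b, U) = -4*b + 2*U (r(b, U) = (-5*b + 2*U) + b = -4*b + 2*U)
j = -60 (j = (-4*3 + 2*0)*(5 - 1*0) = (-12 + 0)*(5 + 0) = -12*5 = -60)
(sqrt(-6 - 12) + j/(-24))**2 = (sqrt(-6 - 12) - 60/(-24))**2 = (sqrt(-18) - 60*(-1/24))**2 = (3*I*sqrt(2) + 5/2)**2 = (5/2 + 3*I*sqrt(2))**2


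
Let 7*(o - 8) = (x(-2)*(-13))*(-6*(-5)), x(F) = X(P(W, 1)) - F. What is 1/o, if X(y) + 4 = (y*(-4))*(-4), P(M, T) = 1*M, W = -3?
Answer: 7/19556 ≈ 0.00035795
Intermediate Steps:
P(M, T) = M
X(y) = -4 + 16*y (X(y) = -4 + (y*(-4))*(-4) = -4 - 4*y*(-4) = -4 + 16*y)
x(F) = -52 - F (x(F) = (-4 + 16*(-3)) - F = (-4 - 48) - F = -52 - F)
o = 19556/7 (o = 8 + (((-52 - 1*(-2))*(-13))*(-6*(-5)))/7 = 8 + (((-52 + 2)*(-13))*30)/7 = 8 + (-50*(-13)*30)/7 = 8 + (650*30)/7 = 8 + (1/7)*19500 = 8 + 19500/7 = 19556/7 ≈ 2793.7)
1/o = 1/(19556/7) = 7/19556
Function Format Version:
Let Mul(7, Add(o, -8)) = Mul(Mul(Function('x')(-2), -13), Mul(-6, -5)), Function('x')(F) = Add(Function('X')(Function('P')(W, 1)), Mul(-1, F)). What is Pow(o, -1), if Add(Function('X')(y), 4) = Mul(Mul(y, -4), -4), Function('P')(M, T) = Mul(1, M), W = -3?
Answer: Rational(7, 19556) ≈ 0.00035795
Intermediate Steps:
Function('P')(M, T) = M
Function('X')(y) = Add(-4, Mul(16, y)) (Function('X')(y) = Add(-4, Mul(Mul(y, -4), -4)) = Add(-4, Mul(Mul(-4, y), -4)) = Add(-4, Mul(16, y)))
Function('x')(F) = Add(-52, Mul(-1, F)) (Function('x')(F) = Add(Add(-4, Mul(16, -3)), Mul(-1, F)) = Add(Add(-4, -48), Mul(-1, F)) = Add(-52, Mul(-1, F)))
o = Rational(19556, 7) (o = Add(8, Mul(Rational(1, 7), Mul(Mul(Add(-52, Mul(-1, -2)), -13), Mul(-6, -5)))) = Add(8, Mul(Rational(1, 7), Mul(Mul(Add(-52, 2), -13), 30))) = Add(8, Mul(Rational(1, 7), Mul(Mul(-50, -13), 30))) = Add(8, Mul(Rational(1, 7), Mul(650, 30))) = Add(8, Mul(Rational(1, 7), 19500)) = Add(8, Rational(19500, 7)) = Rational(19556, 7) ≈ 2793.7)
Pow(o, -1) = Pow(Rational(19556, 7), -1) = Rational(7, 19556)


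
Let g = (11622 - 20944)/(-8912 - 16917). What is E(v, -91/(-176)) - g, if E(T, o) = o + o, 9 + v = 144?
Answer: 1530103/2272952 ≈ 0.67318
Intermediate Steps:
v = 135 (v = -9 + 144 = 135)
E(T, o) = 2*o
g = 9322/25829 (g = -9322/(-25829) = -9322*(-1/25829) = 9322/25829 ≈ 0.36091)
E(v, -91/(-176)) - g = 2*(-91/(-176)) - 1*9322/25829 = 2*(-91*(-1/176)) - 9322/25829 = 2*(91/176) - 9322/25829 = 91/88 - 9322/25829 = 1530103/2272952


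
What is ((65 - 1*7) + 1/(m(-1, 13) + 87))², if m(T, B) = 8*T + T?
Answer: 20475625/6084 ≈ 3365.5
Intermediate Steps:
m(T, B) = 9*T
((65 - 1*7) + 1/(m(-1, 13) + 87))² = ((65 - 1*7) + 1/(9*(-1) + 87))² = ((65 - 7) + 1/(-9 + 87))² = (58 + 1/78)² = (4525/78)² = 20475625/6084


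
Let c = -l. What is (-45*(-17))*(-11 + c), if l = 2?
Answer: -9945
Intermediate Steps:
c = -2 (c = -1*2 = -2)
(-45*(-17))*(-11 + c) = (-45*(-17))*(-11 - 2) = 765*(-13) = -9945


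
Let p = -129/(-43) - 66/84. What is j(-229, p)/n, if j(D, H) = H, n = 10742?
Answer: 31/150388 ≈ 0.00020613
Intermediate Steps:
p = 31/14 (p = -129*(-1/43) - 66*1/84 = 3 - 11/14 = 31/14 ≈ 2.2143)
j(-229, p)/n = (31/14)/10742 = (31/14)*(1/10742) = 31/150388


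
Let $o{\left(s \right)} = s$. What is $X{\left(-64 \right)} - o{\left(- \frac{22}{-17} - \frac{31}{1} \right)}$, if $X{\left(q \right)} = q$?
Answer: $- \frac{583}{17} \approx -34.294$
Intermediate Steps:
$X{\left(-64 \right)} - o{\left(- \frac{22}{-17} - \frac{31}{1} \right)} = -64 - \left(- \frac{22}{-17} - \frac{31}{1}\right) = -64 - \left(\left(-22\right) \left(- \frac{1}{17}\right) - 31\right) = -64 - \left(\frac{22}{17} - 31\right) = -64 - - \frac{505}{17} = -64 + \frac{505}{17} = - \frac{583}{17}$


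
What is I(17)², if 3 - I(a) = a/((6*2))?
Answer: 361/144 ≈ 2.5069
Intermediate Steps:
I(a) = 3 - a/12 (I(a) = 3 - a/(6*2) = 3 - a/12)
I(17)² = (3 - 1/12*17)² = (3 - 17/12)² = (19/12)² = 361/144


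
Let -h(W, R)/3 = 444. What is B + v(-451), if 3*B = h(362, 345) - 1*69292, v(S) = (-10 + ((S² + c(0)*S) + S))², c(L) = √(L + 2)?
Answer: 123555080582/3 - 183051880*√2 ≈ 4.0926e+10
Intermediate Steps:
c(L) = √(2 + L)
h(W, R) = -1332 (h(W, R) = -3*444 = -1332)
v(S) = (-10 + S + S² + S*√2)² (v(S) = (-10 + ((S² + √(2 + 0)*S) + S))² = (-10 + ((S² + √2*S) + S))² = (-10 + ((S² + S*√2) + S))² = (-10 + (S + S² + S*√2))² = (-10 + S + S² + S*√2)²)
B = -70624/3 (B = (-1332 - 1*69292)/3 = (-1332 - 69292)/3 = (⅓)*(-70624) = -70624/3 ≈ -23541.)
B + v(-451) = -70624/3 + (-10 - 451 + (-451)² - 451*√2)² = -70624/3 + (-10 - 451 + 203401 - 451*√2)² = -70624/3 + (202940 - 451*√2)²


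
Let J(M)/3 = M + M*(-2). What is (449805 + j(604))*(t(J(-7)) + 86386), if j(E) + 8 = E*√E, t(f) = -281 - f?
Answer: 38720324948 + 103989472*√151 ≈ 3.9998e+10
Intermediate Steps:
J(M) = -3*M (J(M) = 3*(M + M*(-2)) = 3*(M - 2*M) = 3*(-M) = -3*M)
j(E) = -8 + E^(3/2) (j(E) = -8 + E*√E = -8 + E^(3/2))
(449805 + j(604))*(t(J(-7)) + 86386) = (449805 + (-8 + 604^(3/2)))*((-281 - (-3)*(-7)) + 86386) = (449805 + (-8 + 1208*√151))*((-281 - 1*21) + 86386) = (449797 + 1208*√151)*((-281 - 21) + 86386) = (449797 + 1208*√151)*(-302 + 86386) = (449797 + 1208*√151)*86084 = 38720324948 + 103989472*√151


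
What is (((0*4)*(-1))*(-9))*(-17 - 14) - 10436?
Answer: -10436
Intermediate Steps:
(((0*4)*(-1))*(-9))*(-17 - 14) - 10436 = ((0*(-1))*(-9))*(-31) - 10436 = (0*(-9))*(-31) - 10436 = 0*(-31) - 10436 = 0 - 10436 = -10436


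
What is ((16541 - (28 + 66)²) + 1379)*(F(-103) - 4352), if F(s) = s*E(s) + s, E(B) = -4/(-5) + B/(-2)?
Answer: -447019098/5 ≈ -8.9404e+7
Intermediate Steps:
E(B) = ⅘ - B/2 (E(B) = -4*(-⅕) + B*(-½) = ⅘ - B/2)
F(s) = s + s*(⅘ - s/2) (F(s) = s*(⅘ - s/2) + s = s + s*(⅘ - s/2))
((16541 - (28 + 66)²) + 1379)*(F(-103) - 4352) = ((16541 - (28 + 66)²) + 1379)*((⅒)*(-103)*(18 - 5*(-103)) - 4352) = ((16541 - 1*94²) + 1379)*((⅒)*(-103)*(18 + 515) - 4352) = ((16541 - 1*8836) + 1379)*((⅒)*(-103)*533 - 4352) = ((16541 - 8836) + 1379)*(-54899/10 - 4352) = (7705 + 1379)*(-98419/10) = 9084*(-98419/10) = -447019098/5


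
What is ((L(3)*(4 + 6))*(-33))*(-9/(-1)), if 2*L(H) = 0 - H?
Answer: 4455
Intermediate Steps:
L(H) = -H/2 (L(H) = (0 - H)/2 = (-H)/2 = -H/2)
((L(3)*(4 + 6))*(-33))*(-9/(-1)) = (((-1/2*3)*(4 + 6))*(-33))*(-9/(-1)) = (-3/2*10*(-33))*(-9*(-1)) = -15*(-33)*9 = 495*9 = 4455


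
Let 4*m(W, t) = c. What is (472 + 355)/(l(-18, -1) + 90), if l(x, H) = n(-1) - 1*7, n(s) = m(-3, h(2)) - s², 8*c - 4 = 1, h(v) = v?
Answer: 26464/2629 ≈ 10.066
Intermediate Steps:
c = 5/8 (c = ½ + (⅛)*1 = ½ + ⅛ = 5/8 ≈ 0.62500)
m(W, t) = 5/32 (m(W, t) = (¼)*(5/8) = 5/32)
n(s) = 5/32 - s²
l(x, H) = -251/32 (l(x, H) = (5/32 - 1*(-1)²) - 1*7 = (5/32 - 1*1) - 7 = (5/32 - 1) - 7 = -27/32 - 7 = -251/32)
(472 + 355)/(l(-18, -1) + 90) = (472 + 355)/(-251/32 + 90) = 827/(2629/32) = 827*(32/2629) = 26464/2629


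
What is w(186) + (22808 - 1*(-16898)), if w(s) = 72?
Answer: 39778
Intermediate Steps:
w(186) + (22808 - 1*(-16898)) = 72 + (22808 - 1*(-16898)) = 72 + (22808 + 16898) = 72 + 39706 = 39778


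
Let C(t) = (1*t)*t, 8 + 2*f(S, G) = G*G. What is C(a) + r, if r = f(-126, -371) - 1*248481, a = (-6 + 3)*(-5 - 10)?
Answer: -355279/2 ≈ -1.7764e+5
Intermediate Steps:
f(S, G) = -4 + G²/2 (f(S, G) = -4 + (G*G)/2 = -4 + G²/2)
a = 45 (a = -3*(-15) = 45)
r = -359329/2 (r = (-4 + (½)*(-371)²) - 1*248481 = (-4 + (½)*137641) - 248481 = (-4 + 137641/2) - 248481 = 137633/2 - 248481 = -359329/2 ≈ -1.7966e+5)
C(t) = t² (C(t) = t*t = t²)
C(a) + r = 45² - 359329/2 = 2025 - 359329/2 = -355279/2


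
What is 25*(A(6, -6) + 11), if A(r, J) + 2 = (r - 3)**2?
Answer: 450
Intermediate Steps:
A(r, J) = -2 + (-3 + r)**2 (A(r, J) = -2 + (r - 3)**2 = -2 + (-3 + r)**2)
25*(A(6, -6) + 11) = 25*((-2 + (-3 + 6)**2) + 11) = 25*((-2 + 3**2) + 11) = 25*((-2 + 9) + 11) = 25*(7 + 11) = 25*18 = 450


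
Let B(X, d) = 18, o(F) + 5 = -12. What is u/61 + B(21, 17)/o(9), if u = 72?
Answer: 126/1037 ≈ 0.12150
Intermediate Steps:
o(F) = -17 (o(F) = -5 - 12 = -17)
u/61 + B(21, 17)/o(9) = 72/61 + 18/(-17) = 72*(1/61) + 18*(-1/17) = 72/61 - 18/17 = 126/1037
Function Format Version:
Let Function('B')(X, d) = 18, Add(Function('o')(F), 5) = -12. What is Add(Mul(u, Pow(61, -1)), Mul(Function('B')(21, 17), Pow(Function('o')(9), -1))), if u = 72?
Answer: Rational(126, 1037) ≈ 0.12150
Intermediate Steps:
Function('o')(F) = -17 (Function('o')(F) = Add(-5, -12) = -17)
Add(Mul(u, Pow(61, -1)), Mul(Function('B')(21, 17), Pow(Function('o')(9), -1))) = Add(Mul(72, Pow(61, -1)), Mul(18, Pow(-17, -1))) = Add(Mul(72, Rational(1, 61)), Mul(18, Rational(-1, 17))) = Add(Rational(72, 61), Rational(-18, 17)) = Rational(126, 1037)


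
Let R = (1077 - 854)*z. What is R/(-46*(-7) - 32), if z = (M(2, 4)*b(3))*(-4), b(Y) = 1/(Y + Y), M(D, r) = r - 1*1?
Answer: -223/145 ≈ -1.5379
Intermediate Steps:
M(D, r) = -1 + r (M(D, r) = r - 1 = -1 + r)
b(Y) = 1/(2*Y)
z = -2 (z = ((-1 + 4)*((1/2)/3))*(-4) = (3*((1/2)*(1/3)))*(-4) = (3*(1/6))*(-4) = (1/2)*(-4) = -2)
R = -446 (R = (1077 - 854)*(-2) = 223*(-2) = -446)
R/(-46*(-7) - 32) = -446/(-46*(-7) - 32) = -446/(322 - 32) = -446/290 = -446*1/290 = -223/145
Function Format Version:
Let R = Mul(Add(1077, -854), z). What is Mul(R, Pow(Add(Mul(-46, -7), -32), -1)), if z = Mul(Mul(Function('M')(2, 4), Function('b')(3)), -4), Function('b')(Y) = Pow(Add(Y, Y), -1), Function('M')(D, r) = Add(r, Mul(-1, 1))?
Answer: Rational(-223, 145) ≈ -1.5379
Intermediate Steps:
Function('M')(D, r) = Add(-1, r) (Function('M')(D, r) = Add(r, -1) = Add(-1, r))
Function('b')(Y) = Mul(Rational(1, 2), Pow(Y, -1)) (Function('b')(Y) = Pow(Mul(2, Y), -1) = Mul(Rational(1, 2), Pow(Y, -1)))
z = -2 (z = Mul(Mul(Add(-1, 4), Mul(Rational(1, 2), Pow(3, -1))), -4) = Mul(Mul(3, Mul(Rational(1, 2), Rational(1, 3))), -4) = Mul(Mul(3, Rational(1, 6)), -4) = Mul(Rational(1, 2), -4) = -2)
R = -446 (R = Mul(Add(1077, -854), -2) = Mul(223, -2) = -446)
Mul(R, Pow(Add(Mul(-46, -7), -32), -1)) = Mul(-446, Pow(Add(Mul(-46, -7), -32), -1)) = Mul(-446, Pow(Add(322, -32), -1)) = Mul(-446, Pow(290, -1)) = Mul(-446, Rational(1, 290)) = Rational(-223, 145)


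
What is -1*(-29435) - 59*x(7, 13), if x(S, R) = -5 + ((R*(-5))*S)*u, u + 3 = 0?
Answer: -50805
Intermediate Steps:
u = -3 (u = -3 + 0 = -3)
x(S, R) = -5 + 15*R*S (x(S, R) = -5 + ((R*(-5))*S)*(-3) = -5 + ((-5*R)*S)*(-3) = -5 - 5*R*S*(-3) = -5 + 15*R*S)
-1*(-29435) - 59*x(7, 13) = -1*(-29435) - 59*(-5 + 15*13*7) = 29435 - 59*(-5 + 1365) = 29435 - 59*1360 = 29435 - 1*80240 = 29435 - 80240 = -50805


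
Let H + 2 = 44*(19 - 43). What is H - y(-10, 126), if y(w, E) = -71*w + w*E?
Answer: -508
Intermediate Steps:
y(w, E) = -71*w + E*w
H = -1058 (H = -2 + 44*(19 - 43) = -2 + 44*(-24) = -2 - 1056 = -1058)
H - y(-10, 126) = -1058 - (-10)*(-71 + 126) = -1058 - (-10)*55 = -1058 - 1*(-550) = -1058 + 550 = -508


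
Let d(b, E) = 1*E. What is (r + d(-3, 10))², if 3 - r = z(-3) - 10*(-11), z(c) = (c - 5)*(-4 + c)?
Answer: 23409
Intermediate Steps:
d(b, E) = E
z(c) = (-5 + c)*(-4 + c)
r = -163 (r = 3 - ((20 + (-3)² - 9*(-3)) - 10*(-11)) = 3 - ((20 + 9 + 27) + 110) = 3 - (56 + 110) = 3 - 1*166 = 3 - 166 = -163)
(r + d(-3, 10))² = (-163 + 10)² = (-153)² = 23409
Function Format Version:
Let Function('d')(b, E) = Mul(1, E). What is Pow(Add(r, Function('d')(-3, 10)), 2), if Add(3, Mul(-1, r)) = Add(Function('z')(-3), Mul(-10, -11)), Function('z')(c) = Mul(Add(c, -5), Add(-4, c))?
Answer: 23409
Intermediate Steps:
Function('d')(b, E) = E
Function('z')(c) = Mul(Add(-5, c), Add(-4, c))
r = -163 (r = Add(3, Mul(-1, Add(Add(20, Pow(-3, 2), Mul(-9, -3)), Mul(-10, -11)))) = Add(3, Mul(-1, Add(Add(20, 9, 27), 110))) = Add(3, Mul(-1, Add(56, 110))) = Add(3, Mul(-1, 166)) = Add(3, -166) = -163)
Pow(Add(r, Function('d')(-3, 10)), 2) = Pow(Add(-163, 10), 2) = Pow(-153, 2) = 23409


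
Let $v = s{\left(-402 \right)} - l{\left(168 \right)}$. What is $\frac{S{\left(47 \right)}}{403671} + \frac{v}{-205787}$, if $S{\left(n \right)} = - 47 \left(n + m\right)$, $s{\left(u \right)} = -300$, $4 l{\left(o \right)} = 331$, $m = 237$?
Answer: $- \frac{10369359203}{332280976308} \approx -0.031207$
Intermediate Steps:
$l{\left(o \right)} = \frac{331}{4}$ ($l{\left(o \right)} = \frac{1}{4} \cdot 331 = \frac{331}{4}$)
$S{\left(n \right)} = -11139 - 47 n$ ($S{\left(n \right)} = - 47 \left(n + 237\right) = - 47 \left(237 + n\right) = -11139 - 47 n$)
$v = - \frac{1531}{4}$ ($v = -300 - \frac{331}{4} = - \frac{1531}{4} \approx -382.75$)
$\frac{S{\left(47 \right)}}{403671} + \frac{v}{-205787} = \frac{-11139 - 2209}{403671} - \frac{1531}{4 \left(-205787\right)} = \left(-11139 - 2209\right) \frac{1}{403671} - - \frac{1531}{823148} = \left(-13348\right) \frac{1}{403671} + \frac{1531}{823148} = - \frac{13348}{403671} + \frac{1531}{823148} = - \frac{10369359203}{332280976308}$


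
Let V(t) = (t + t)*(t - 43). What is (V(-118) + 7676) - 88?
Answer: 45584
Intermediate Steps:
V(t) = 2*t*(-43 + t) (V(t) = (2*t)*(-43 + t) = 2*t*(-43 + t))
(V(-118) + 7676) - 88 = (2*(-118)*(-43 - 118) + 7676) - 88 = (2*(-118)*(-161) + 7676) - 88 = (37996 + 7676) - 88 = 45672 - 88 = 45584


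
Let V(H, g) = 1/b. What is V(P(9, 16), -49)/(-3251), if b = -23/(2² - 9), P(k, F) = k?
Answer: -5/74773 ≈ -6.6869e-5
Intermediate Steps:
b = 23/5 (b = -23/(4 - 9) = -23/(-5) = -⅕*(-23) = 23/5 ≈ 4.6000)
V(H, g) = 5/23 (V(H, g) = 1/(23/5) = 5/23)
V(P(9, 16), -49)/(-3251) = (5/23)/(-3251) = (5/23)*(-1/3251) = -5/74773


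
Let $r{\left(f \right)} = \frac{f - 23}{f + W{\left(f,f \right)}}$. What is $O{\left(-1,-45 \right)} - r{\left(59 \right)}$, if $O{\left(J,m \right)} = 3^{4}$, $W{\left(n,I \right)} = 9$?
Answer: $\frac{1368}{17} \approx 80.471$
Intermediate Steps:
$O{\left(J,m \right)} = 81$
$r{\left(f \right)} = \frac{-23 + f}{9 + f}$ ($r{\left(f \right)} = \frac{f - 23}{f + 9} = \frac{-23 + f}{9 + f}$)
$O{\left(-1,-45 \right)} - r{\left(59 \right)} = 81 - \frac{-23 + 59}{9 + 59} = 81 - \frac{1}{68} \cdot 36 = 81 - \frac{9}{17} = \frac{1368}{17}$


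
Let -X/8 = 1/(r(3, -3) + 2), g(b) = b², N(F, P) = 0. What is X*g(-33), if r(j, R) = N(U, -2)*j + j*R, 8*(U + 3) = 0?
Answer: 8712/7 ≈ 1244.6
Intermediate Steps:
U = -3 (U = -3 + (⅛)*0 = -3 + 0 = -3)
r(j, R) = R*j (r(j, R) = 0*j + j*R = 0 + R*j = R*j)
X = 8/7 (X = -8/(-3*3 + 2) = -8/(-9 + 2) = -8/(-7) = -8*(-⅐) = 8/7 ≈ 1.1429)
X*g(-33) = (8/7)*(-33)² = (8/7)*1089 = 8712/7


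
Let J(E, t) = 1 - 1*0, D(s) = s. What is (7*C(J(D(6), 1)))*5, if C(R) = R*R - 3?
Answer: -70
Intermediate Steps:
J(E, t) = 1 (J(E, t) = 1 + 0 = 1)
C(R) = -3 + R**2 (C(R) = R**2 - 3 = -3 + R**2)
(7*C(J(D(6), 1)))*5 = (7*(-3 + 1**2))*5 = (7*(-3 + 1))*5 = (7*(-2))*5 = -14*5 = -70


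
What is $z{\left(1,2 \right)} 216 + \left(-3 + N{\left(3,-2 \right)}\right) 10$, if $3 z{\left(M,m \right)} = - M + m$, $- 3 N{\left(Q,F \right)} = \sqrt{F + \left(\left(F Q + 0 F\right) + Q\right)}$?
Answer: $42 - \frac{10 i \sqrt{5}}{3} \approx 42.0 - 7.4536 i$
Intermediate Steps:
$N{\left(Q,F \right)} = - \frac{\sqrt{F + Q + F Q}}{3}$ ($N{\left(Q,F \right)} = - \frac{\sqrt{F + \left(\left(F Q + 0 F\right) + Q\right)}}{3} = - \frac{\sqrt{F + \left(\left(F Q + 0\right) + Q\right)}}{3} = - \frac{\sqrt{F + \left(F Q + Q\right)}}{3} = - \frac{\sqrt{F + \left(Q + F Q\right)}}{3} = - \frac{\sqrt{F + Q + F Q}}{3}$)
$z{\left(M,m \right)} = - \frac{M}{3} + \frac{m}{3}$ ($z{\left(M,m \right)} = \frac{- M + m}{3} = \frac{m - M}{3} = - \frac{M}{3} + \frac{m}{3}$)
$z{\left(1,2 \right)} 216 + \left(-3 + N{\left(3,-2 \right)}\right) 10 = \left(\left(- \frac{1}{3}\right) 1 + \frac{1}{3} \cdot 2\right) 216 + \left(-3 - \frac{\sqrt{-2 + 3 - 6}}{3}\right) 10 = \left(- \frac{1}{3} + \frac{2}{3}\right) 216 + \left(-3 - \frac{\sqrt{-2 + 3 - 6}}{3}\right) 10 = \frac{1}{3} \cdot 216 + \left(-3 - \frac{\sqrt{-5}}{3}\right) 10 = 72 + \left(-3 - \frac{i \sqrt{5}}{3}\right) 10 = 72 - \left(30 + \frac{10 i \sqrt{5}}{3}\right) = 42 - \frac{10 i \sqrt{5}}{3}$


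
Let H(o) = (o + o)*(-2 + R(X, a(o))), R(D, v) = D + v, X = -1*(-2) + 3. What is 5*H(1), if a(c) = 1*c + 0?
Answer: 40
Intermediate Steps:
a(c) = c (a(c) = c + 0 = c)
X = 5 (X = 2 + 3 = 5)
H(o) = 2*o*(3 + o) (H(o) = (o + o)*(-2 + (5 + o)) = (2*o)*(3 + o) = 2*o*(3 + o))
5*H(1) = 5*(2*1*(3 + 1)) = 5*(2*1*4) = 5*8 = 40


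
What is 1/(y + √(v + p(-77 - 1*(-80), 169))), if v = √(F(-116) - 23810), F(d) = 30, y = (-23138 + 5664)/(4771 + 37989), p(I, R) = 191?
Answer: -1/(8737/21380 - √(191 + 2*I*√5945)) ≈ 0.061498 - 0.022345*I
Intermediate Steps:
y = -8737/21380 (y = -17474/42760 = -17474*1/42760 = -8737/21380 ≈ -0.40865)
v = 2*I*√5945 (v = √(30 - 23810) = √(-23780) = 2*I*√5945 ≈ 154.21*I)
1/(y + √(v + p(-77 - 1*(-80), 169))) = 1/(-8737/21380 + √(2*I*√5945 + 191)) = 1/(-8737/21380 + √(191 + 2*I*√5945))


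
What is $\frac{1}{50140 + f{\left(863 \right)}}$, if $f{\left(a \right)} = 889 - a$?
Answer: $\frac{1}{50166} \approx 1.9934 \cdot 10^{-5}$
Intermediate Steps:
$\frac{1}{50140 + f{\left(863 \right)}} = \frac{1}{50140 + \left(889 - 863\right)} = \frac{1}{50140 + 26} = \frac{1}{50166}$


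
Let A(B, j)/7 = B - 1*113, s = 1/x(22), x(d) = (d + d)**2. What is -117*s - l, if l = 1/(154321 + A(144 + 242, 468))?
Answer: -2285135/37808144 ≈ -0.060440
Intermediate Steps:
x(d) = 4*d**2 (x(d) = (2*d)**2 = 4*d**2)
s = 1/1936 (s = 1/(4*22**2) = 1/(4*484) = 1/1936 ≈ 0.00051653)
A(B, j) = -791 + 7*B (A(B, j) = 7*(B - 1*113) = 7*(B - 113) = 7*(-113 + B) = -791 + 7*B)
l = 1/156232 (l = 1/(154321 + (-791 + 7*(144 + 242))) = 1/(154321 + (-791 + 7*386)) = 1/(154321 + (-791 + 2702)) = 1/(154321 + 1911) = 1/156232 ≈ 6.4007e-6)
-117*s - l = -117*1/1936 - 1*1/156232 = -117/1936 - 1/156232 = -2285135/37808144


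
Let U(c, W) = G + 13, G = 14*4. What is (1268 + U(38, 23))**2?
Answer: 1787569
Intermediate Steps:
G = 56
U(c, W) = 69 (U(c, W) = 56 + 13 = 69)
(1268 + U(38, 23))**2 = (1268 + 69)**2 = 1337**2 = 1787569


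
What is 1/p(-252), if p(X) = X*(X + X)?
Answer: 1/127008 ≈ 7.8735e-6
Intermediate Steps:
p(X) = 2*X² (p(X) = X*(2*X) = 2*X²)
1/p(-252) = 1/(2*(-252)²) = 1/(2*63504) = 1/127008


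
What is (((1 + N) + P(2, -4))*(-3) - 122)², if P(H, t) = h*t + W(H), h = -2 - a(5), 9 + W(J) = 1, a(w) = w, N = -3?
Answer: 30976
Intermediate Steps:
W(J) = -8 (W(J) = -9 + 1 = -8)
h = -7 (h = -2 - 1*5 = -2 - 5 = -7)
P(H, t) = -8 - 7*t (P(H, t) = -7*t - 8 = -8 - 7*t)
(((1 + N) + P(2, -4))*(-3) - 122)² = (((1 - 3) + (-8 - 7*(-4)))*(-3) - 122)² = ((-2 + (-8 + 28))*(-3) - 122)² = ((-2 + 20)*(-3) - 122)² = (18*(-3) - 122)² = (-54 - 122)² = (-176)² = 30976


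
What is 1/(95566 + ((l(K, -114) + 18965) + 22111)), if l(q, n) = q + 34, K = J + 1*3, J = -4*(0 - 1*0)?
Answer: 1/136679 ≈ 7.3164e-6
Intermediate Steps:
J = 0 (J = -4*(0 + 0) = -4*0 = 0)
K = 3 (K = 0 + 1*3 = 0 + 3 = 3)
l(q, n) = 34 + q
1/(95566 + ((l(K, -114) + 18965) + 22111)) = 1/(95566 + (((34 + 3) + 18965) + 22111)) = 1/(95566 + ((37 + 18965) + 22111)) = 1/(95566 + (19002 + 22111)) = 1/(95566 + 41113) = 1/136679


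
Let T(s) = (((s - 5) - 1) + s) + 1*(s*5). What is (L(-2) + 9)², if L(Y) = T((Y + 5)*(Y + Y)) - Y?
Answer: 6241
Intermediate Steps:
T(s) = -6 + 7*s (T(s) = (((-5 + s) - 1) + s) + 1*(5*s) = ((-6 + s) + s) + 5*s = (-6 + 2*s) + 5*s = -6 + 7*s)
L(Y) = -6 - Y + 14*Y*(5 + Y) (L(Y) = (-6 + 7*((Y + 5)*(Y + Y))) - Y = (-6 + 7*((5 + Y)*(2*Y))) - Y = (-6 + 7*(2*Y*(5 + Y))) - Y = (-6 + 14*Y*(5 + Y)) - Y = -6 - Y + 14*Y*(5 + Y))
(L(-2) + 9)² = ((-6 - 1*(-2) + 14*(-2)*(5 - 2)) + 9)² = ((-6 + 2 + 14*(-2)*3) + 9)² = ((-6 + 2 - 84) + 9)² = (-88 + 9)² = (-79)² = 6241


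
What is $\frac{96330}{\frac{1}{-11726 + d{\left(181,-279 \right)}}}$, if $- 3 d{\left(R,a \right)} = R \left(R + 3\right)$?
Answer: $-2198957020$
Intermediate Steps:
$d{\left(R,a \right)} = - \frac{R \left(3 + R\right)}{3}$ ($d{\left(R,a \right)} = - \frac{R \left(R + 3\right)}{3} = - \frac{R \left(3 + R\right)}{3}$)
$\frac{96330}{\frac{1}{-11726 + d{\left(181,-279 \right)}}} = \frac{96330}{\frac{1}{-11726 - \frac{181 \left(3 + 181\right)}{3}}} = \frac{96330}{\frac{1}{-11726 - \frac{181}{3} \cdot 184}} = \frac{96330}{\frac{1}{-11726 - \frac{33304}{3}}} = \frac{96330}{\frac{1}{- \frac{68482}{3}}} = \frac{96330}{- \frac{3}{68482}} = 96330 \left(- \frac{68482}{3}\right) = -2198957020$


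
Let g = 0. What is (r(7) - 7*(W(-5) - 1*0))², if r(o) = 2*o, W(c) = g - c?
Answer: 441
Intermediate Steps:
W(c) = -c (W(c) = 0 - c = -c)
(r(7) - 7*(W(-5) - 1*0))² = (2*7 - 7*(-1*(-5) - 1*0))² = (14 - 7*(5 + 0))² = (14 - 7*5)² = (14 - 35)² = (-21)² = 441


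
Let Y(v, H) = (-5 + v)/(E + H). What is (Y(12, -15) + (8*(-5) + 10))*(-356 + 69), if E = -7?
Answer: 191429/22 ≈ 8701.3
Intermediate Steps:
Y(v, H) = (-5 + v)/(-7 + H)
(Y(12, -15) + (8*(-5) + 10))*(-356 + 69) = ((-5 + 12)/(-7 - 15) + (8*(-5) + 10))*(-356 + 69) = (7/(-22) + (-40 + 10))*(-287) = (-1/22*7 - 30)*(-287) = (-7/22 - 30)*(-287) = -667/22*(-287) = 191429/22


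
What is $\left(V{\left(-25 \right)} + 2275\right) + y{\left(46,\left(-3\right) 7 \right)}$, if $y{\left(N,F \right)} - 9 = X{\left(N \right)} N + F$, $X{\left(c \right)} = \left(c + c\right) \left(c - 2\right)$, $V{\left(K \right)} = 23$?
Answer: $188494$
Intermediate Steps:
$X{\left(c \right)} = 2 c \left(-2 + c\right)$
$y{\left(N,F \right)} = 9 + F + 2 N^{2} \left(-2 + N\right)$ ($y{\left(N,F \right)} = 9 + \left(2 N \left(-2 + N\right) N + F\right) = 9 + \left(2 N^{2} \left(-2 + N\right) + F\right) = 9 + \left(F + 2 N^{2} \left(-2 + N\right)\right) = 9 + F + 2 N^{2} \left(-2 + N\right)$)
$\left(V{\left(-25 \right)} + 2275\right) + y{\left(46,\left(-3\right) 7 \right)} = \left(23 + 2275\right) + \left(9 - 21 + 2 \cdot 46^{2} \left(-2 + 46\right)\right) = 2298 + \left(9 - 21 + 2 \cdot 2116 \cdot 44\right) = 2298 + \left(9 - 21 + 186208\right) = 2298 + 186196 = 188494$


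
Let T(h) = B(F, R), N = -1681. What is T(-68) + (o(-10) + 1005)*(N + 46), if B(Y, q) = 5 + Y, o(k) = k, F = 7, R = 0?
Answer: -1626813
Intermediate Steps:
T(h) = 12 (T(h) = 5 + 7 = 12)
T(-68) + (o(-10) + 1005)*(N + 46) = 12 + (-10 + 1005)*(-1681 + 46) = 12 + 995*(-1635) = 12 - 1626825 = -1626813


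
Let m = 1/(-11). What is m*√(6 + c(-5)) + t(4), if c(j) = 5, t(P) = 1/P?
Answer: ¼ - √11/11 ≈ -0.051511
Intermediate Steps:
t(P) = 1/P
m = -1/11 (m = 1*(-1/11) = -1/11 ≈ -0.090909)
m*√(6 + c(-5)) + t(4) = -√(6 + 5)/11 + 1/4 = -√11/11 + ¼ = ¼ - √11/11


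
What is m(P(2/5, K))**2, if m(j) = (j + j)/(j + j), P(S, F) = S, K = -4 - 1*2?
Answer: 1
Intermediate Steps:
K = -6 (K = -4 - 2 = -6)
m(j) = 1 (m(j) = (2*j)/((2*j)) = (2*j)*(1/(2*j)) = 1)
m(P(2/5, K))**2 = 1**2 = 1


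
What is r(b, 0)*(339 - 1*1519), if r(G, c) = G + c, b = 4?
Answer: -4720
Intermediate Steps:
r(b, 0)*(339 - 1*1519) = (4 + 0)*(339 - 1*1519) = 4*(339 - 1519) = 4*(-1180) = -4720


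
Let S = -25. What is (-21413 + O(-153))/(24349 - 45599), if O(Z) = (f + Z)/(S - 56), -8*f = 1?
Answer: 13874399/13770000 ≈ 1.0076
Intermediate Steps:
f = -⅛ (f = -⅛*1 = -⅛ ≈ -0.12500)
O(Z) = 1/648 - Z/81 (O(Z) = (-⅛ + Z)/(-25 - 56) = (-⅛ + Z)/(-81) = (-⅛ + Z)*(-1/81) = 1/648 - Z/81)
(-21413 + O(-153))/(24349 - 45599) = (-21413 + (1/648 - 1/81*(-153)))/(24349 - 45599) = (-21413 + (1/648 + 17/9))/(-21250) = (-21413 + 1225/648)*(-1/21250) = -13874399/648*(-1/21250) = 13874399/13770000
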